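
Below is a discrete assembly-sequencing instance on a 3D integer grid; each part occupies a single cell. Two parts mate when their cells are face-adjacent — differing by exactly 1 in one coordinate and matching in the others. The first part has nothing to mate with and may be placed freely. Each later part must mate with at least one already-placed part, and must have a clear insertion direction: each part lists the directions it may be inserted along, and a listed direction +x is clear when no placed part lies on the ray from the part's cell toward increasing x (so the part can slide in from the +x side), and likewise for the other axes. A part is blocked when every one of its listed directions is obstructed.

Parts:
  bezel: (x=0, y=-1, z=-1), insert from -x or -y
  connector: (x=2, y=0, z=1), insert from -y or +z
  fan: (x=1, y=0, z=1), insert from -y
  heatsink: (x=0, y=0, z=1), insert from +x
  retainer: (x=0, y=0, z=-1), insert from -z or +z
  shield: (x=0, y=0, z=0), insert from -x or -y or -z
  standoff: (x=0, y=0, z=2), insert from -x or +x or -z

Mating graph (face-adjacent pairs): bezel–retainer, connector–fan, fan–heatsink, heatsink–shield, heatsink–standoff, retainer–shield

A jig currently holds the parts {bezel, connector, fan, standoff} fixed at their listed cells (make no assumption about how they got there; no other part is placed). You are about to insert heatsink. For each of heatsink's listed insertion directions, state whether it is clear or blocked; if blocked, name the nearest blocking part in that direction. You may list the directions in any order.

+x: blocked by fan

+x: nearest on ray is fan@(1, 0, 1) ⇒ blocked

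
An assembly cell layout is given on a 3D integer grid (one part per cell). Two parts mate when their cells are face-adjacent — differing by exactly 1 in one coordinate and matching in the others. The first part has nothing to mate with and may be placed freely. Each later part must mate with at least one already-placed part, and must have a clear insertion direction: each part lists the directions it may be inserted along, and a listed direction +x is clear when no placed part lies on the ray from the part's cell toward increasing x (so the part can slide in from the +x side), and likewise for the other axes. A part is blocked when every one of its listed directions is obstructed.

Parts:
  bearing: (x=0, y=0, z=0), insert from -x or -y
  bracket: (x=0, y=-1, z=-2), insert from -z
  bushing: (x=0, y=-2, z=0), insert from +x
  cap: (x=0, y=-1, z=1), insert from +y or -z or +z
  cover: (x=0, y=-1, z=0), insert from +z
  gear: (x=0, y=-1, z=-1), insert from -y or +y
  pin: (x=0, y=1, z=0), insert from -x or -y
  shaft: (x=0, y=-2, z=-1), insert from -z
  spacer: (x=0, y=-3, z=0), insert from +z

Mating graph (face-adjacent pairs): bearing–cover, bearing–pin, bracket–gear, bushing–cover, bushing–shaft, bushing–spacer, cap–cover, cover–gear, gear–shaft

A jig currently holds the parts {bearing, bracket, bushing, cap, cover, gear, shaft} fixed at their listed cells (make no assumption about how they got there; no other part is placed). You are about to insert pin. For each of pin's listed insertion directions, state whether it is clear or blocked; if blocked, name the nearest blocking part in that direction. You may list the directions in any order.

-x: ray from pin(0, 1, 0) has no placed part ⇒ clear
-y: nearest on ray is bearing@(0, 0, 0) ⇒ blocked

-x: clear; -y: blocked by bearing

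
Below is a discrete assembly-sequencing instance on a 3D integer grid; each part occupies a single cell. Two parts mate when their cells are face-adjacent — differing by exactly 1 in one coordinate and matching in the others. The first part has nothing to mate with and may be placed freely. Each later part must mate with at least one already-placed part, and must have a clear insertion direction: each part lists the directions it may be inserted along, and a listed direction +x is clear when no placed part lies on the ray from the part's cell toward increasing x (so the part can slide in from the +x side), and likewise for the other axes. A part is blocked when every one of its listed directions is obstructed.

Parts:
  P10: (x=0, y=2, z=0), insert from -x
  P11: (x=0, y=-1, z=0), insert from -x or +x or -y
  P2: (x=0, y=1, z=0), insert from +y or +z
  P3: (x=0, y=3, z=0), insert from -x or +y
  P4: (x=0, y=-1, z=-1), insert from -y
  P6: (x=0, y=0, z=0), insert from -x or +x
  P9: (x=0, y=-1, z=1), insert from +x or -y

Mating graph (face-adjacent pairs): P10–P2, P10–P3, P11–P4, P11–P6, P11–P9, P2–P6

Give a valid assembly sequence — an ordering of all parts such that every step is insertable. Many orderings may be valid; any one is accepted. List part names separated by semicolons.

1. P9@(0, -1, 1) [+x clear] — {P9}
2. P11@(0, -1, 0) [-x clear] — {P11, P9}
3. P4@(0, -1, -1) [-y clear] — {P11, P4, P9}
4. P6@(0, 0, 0) [-x clear] — {P11, P4, P6, P9}
5. P2@(0, 1, 0) [+y clear] — {P11, P2, P4, P6, P9}
6. P10@(0, 2, 0) [-x clear] — {P10, P11, P2, P4, P6, P9}
7. P3@(0, 3, 0) [-x clear] — {P10, P11, P2, P3, P4, P6, P9}

P9; P11; P4; P6; P2; P10; P3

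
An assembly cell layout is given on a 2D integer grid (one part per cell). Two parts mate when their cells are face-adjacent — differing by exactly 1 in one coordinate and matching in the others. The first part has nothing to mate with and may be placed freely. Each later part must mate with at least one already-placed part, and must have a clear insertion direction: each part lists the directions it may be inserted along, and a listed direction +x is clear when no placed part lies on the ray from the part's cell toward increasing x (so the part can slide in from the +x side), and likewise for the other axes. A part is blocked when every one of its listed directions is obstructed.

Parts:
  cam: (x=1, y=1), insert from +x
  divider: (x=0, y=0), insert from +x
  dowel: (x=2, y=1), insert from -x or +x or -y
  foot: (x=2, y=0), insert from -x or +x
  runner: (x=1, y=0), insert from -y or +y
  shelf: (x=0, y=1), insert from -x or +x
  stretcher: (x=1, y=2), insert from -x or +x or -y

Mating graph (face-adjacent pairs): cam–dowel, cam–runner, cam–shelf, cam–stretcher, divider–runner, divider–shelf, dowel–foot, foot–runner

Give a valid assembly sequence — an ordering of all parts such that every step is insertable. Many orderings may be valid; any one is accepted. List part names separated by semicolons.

stretcher; cam; dowel; shelf; divider; foot; runner

1. stretcher@(1, 2) [-x clear] — {stretcher}
2. cam@(1, 1) [+x clear] — {cam, stretcher}
3. dowel@(2, 1) [+x clear] — {cam, dowel, stretcher}
4. shelf@(0, 1) [-x clear] — {cam, dowel, shelf, stretcher}
5. divider@(0, 0) [+x clear] — {cam, divider, dowel, shelf, stretcher}
6. foot@(2, 0) [+x clear] — {cam, divider, dowel, foot, shelf, stretcher}
7. runner@(1, 0) [-y clear] — {cam, divider, dowel, foot, runner, shelf, stretcher}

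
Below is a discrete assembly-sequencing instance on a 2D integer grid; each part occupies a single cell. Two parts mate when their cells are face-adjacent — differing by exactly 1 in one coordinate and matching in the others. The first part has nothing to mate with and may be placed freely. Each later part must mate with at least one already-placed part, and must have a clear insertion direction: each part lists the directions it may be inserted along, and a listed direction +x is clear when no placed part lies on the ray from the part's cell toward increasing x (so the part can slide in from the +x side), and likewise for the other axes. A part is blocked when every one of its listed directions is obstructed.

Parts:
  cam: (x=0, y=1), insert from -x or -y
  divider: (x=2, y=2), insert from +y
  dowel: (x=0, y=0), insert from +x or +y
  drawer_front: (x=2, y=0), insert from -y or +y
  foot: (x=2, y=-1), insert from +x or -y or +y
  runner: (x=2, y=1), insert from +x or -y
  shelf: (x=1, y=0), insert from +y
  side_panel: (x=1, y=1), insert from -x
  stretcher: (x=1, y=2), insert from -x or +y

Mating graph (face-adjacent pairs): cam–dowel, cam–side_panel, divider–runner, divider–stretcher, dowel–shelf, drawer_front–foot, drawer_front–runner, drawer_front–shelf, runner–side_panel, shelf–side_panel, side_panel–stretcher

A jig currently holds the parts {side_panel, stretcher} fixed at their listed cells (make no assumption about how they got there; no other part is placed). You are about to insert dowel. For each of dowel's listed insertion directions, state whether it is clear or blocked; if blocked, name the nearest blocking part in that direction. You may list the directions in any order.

+x: ray from dowel(0, 0) has no placed part ⇒ clear
+y: ray from dowel(0, 0) has no placed part ⇒ clear

+x: clear; +y: clear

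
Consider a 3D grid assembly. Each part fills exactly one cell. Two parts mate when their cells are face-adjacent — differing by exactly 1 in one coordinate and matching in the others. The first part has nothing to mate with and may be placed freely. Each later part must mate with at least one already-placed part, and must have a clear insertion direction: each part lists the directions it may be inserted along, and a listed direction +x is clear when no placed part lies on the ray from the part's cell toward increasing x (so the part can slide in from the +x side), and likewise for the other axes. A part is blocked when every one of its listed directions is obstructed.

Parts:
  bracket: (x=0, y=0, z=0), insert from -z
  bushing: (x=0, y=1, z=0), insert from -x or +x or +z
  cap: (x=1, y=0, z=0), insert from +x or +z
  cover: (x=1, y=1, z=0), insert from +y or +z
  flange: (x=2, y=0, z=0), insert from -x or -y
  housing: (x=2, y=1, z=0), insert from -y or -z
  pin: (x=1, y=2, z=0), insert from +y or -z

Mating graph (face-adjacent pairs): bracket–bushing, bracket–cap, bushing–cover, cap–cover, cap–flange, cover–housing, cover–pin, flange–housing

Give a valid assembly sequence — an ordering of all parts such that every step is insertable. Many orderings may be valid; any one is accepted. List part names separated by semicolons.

housing; cover; pin; cap; bushing; bracket; flange

1. housing@(2, 1, 0) [-y clear] — {housing}
2. cover@(1, 1, 0) [+y clear] — {cover, housing}
3. pin@(1, 2, 0) [+y clear] — {cover, housing, pin}
4. cap@(1, 0, 0) [+x clear] — {cap, cover, housing, pin}
5. bushing@(0, 1, 0) [-x clear] — {bushing, cap, cover, housing, pin}
6. bracket@(0, 0, 0) [-z clear] — {bracket, bushing, cap, cover, housing, pin}
7. flange@(2, 0, 0) [-y clear] — {bracket, bushing, cap, cover, flange, housing, pin}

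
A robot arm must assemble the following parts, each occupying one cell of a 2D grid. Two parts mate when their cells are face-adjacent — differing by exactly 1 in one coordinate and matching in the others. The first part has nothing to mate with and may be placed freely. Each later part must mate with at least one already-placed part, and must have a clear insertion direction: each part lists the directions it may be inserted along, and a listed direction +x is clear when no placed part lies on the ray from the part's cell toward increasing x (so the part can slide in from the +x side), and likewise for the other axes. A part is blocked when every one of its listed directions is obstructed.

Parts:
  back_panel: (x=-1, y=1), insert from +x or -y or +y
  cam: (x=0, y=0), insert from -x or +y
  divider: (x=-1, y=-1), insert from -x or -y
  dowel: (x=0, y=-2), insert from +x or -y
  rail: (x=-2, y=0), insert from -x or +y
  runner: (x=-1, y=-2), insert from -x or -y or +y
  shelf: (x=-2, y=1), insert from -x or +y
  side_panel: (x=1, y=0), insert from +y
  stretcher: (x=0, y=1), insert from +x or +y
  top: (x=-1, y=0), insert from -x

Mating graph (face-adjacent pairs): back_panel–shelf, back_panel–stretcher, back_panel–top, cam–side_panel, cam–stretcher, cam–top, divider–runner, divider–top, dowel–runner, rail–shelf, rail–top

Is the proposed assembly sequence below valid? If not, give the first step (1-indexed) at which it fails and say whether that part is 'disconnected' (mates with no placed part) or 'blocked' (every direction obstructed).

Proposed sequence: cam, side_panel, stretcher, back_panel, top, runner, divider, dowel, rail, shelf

1. cam@(0, 0) [-x clear] — {cam}
2. side_panel@(1, 0) [+y clear] — {cam, side_panel}
3. stretcher@(0, 1) [+x clear] — {cam, side_panel, stretcher}
4. back_panel@(-1, 1) [-y clear] — {back_panel, cam, side_panel, stretcher}
5. top@(-1, 0) [-x clear] — {back_panel, cam, side_panel, stretcher, top}
6. runner@(-1, -2) — no placed neighbour ⇒ disconnected

Invalid at step 6 (disconnected)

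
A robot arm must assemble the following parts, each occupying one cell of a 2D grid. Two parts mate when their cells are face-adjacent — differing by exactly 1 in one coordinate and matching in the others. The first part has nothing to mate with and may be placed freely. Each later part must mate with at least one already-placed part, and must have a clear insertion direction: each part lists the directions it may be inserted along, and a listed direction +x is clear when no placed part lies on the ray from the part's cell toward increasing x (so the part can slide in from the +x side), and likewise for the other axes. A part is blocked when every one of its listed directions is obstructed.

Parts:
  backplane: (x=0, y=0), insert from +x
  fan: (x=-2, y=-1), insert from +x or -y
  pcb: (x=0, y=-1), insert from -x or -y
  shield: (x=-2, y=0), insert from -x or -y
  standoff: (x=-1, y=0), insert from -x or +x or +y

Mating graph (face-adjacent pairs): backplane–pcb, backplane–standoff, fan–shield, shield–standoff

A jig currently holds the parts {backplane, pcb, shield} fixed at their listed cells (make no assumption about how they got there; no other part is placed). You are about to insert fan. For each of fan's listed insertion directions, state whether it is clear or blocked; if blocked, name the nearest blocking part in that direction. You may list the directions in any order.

+x: blocked by pcb; -y: clear

+x: nearest on ray is pcb@(0, -1) ⇒ blocked
-y: ray from fan(-2, -1) has no placed part ⇒ clear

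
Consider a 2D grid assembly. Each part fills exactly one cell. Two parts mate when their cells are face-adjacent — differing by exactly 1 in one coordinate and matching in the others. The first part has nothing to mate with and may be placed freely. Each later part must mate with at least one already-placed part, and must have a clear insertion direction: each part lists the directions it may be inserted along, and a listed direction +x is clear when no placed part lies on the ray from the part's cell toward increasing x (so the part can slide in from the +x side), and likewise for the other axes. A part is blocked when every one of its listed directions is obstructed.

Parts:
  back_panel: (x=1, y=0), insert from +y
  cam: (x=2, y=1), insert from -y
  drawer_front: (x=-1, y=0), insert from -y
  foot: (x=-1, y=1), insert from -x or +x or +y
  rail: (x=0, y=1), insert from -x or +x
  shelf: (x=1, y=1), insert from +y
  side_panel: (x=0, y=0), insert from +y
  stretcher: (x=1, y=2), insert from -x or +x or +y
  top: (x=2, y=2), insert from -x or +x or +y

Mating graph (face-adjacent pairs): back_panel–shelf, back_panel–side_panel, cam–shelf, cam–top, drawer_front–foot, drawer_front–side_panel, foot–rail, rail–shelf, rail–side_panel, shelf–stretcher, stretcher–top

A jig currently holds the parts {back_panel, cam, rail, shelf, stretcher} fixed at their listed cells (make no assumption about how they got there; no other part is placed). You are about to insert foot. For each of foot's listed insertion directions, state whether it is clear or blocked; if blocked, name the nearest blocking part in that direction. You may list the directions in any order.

-x: ray from foot(-1, 1) has no placed part ⇒ clear
+x: nearest on ray is rail@(0, 1) ⇒ blocked
+y: ray from foot(-1, 1) has no placed part ⇒ clear

+x: blocked by rail; +y: clear; -x: clear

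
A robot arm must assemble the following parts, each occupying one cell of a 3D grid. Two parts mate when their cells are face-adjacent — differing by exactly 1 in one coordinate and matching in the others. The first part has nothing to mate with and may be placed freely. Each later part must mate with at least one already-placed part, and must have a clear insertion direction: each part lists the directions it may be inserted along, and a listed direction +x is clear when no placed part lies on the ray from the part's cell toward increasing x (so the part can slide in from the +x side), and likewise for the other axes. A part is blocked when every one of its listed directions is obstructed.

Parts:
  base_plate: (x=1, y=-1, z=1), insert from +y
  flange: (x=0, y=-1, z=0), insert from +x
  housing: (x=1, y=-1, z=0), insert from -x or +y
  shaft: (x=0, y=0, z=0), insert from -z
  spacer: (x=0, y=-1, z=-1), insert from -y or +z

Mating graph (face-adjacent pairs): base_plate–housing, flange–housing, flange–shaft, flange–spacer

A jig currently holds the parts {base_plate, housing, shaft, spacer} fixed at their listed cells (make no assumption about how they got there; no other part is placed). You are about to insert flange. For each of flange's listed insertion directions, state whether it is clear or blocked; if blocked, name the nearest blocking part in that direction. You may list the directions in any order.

+x: nearest on ray is housing@(1, -1, 0) ⇒ blocked

+x: blocked by housing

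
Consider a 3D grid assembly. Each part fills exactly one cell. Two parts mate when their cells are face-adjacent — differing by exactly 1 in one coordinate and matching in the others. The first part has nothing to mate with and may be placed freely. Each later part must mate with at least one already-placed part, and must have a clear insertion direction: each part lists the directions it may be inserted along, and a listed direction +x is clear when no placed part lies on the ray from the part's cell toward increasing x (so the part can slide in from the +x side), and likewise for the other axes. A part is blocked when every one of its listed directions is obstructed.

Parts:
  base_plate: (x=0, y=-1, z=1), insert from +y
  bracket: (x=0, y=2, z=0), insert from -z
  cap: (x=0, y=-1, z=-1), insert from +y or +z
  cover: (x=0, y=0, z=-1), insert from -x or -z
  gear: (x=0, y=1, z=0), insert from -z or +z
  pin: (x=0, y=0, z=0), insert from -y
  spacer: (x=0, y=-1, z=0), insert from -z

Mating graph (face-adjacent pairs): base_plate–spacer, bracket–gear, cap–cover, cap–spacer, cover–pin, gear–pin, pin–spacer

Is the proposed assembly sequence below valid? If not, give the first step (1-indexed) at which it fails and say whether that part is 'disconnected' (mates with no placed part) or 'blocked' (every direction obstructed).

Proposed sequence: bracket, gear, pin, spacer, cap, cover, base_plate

1. bracket@(0, 2, 0) [-z clear] — {bracket}
2. gear@(0, 1, 0) [-z clear] — {bracket, gear}
3. pin@(0, 0, 0) [-y clear] — {bracket, gear, pin}
4. spacer@(0, -1, 0) [-z clear] — {bracket, gear, pin, spacer}
5. cap@(0, -1, -1) [+y clear] — {bracket, cap, gear, pin, spacer}
6. cover@(0, 0, -1) [-x clear] — {bracket, cap, cover, gear, pin, spacer}
7. base_plate@(0, -1, 1) [+y clear] — {base_plate, bracket, cap, cover, gear, pin, spacer}

Valid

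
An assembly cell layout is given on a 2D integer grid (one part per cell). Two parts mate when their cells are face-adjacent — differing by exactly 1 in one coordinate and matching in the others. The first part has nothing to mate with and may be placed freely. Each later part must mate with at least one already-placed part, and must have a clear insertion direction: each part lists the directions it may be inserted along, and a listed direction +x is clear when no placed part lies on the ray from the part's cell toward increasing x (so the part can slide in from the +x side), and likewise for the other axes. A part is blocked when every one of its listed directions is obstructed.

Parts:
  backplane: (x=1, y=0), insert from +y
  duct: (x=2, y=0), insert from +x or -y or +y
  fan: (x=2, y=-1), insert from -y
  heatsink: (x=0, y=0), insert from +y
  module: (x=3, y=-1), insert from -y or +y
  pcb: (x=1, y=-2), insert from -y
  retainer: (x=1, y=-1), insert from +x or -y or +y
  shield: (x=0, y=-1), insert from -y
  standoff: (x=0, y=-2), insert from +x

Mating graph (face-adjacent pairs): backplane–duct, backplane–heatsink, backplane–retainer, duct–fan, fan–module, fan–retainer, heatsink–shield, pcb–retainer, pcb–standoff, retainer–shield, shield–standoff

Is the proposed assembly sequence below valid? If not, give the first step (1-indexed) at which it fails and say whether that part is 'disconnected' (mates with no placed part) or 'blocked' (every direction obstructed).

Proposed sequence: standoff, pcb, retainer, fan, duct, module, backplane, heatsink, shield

1. standoff@(0, -2) [+x clear] — {standoff}
2. pcb@(1, -2) [-y clear] — {pcb, standoff}
3. retainer@(1, -1) [+x clear] — {pcb, retainer, standoff}
4. fan@(2, -1) [-y clear] — {fan, pcb, retainer, standoff}
5. duct@(2, 0) [+x clear] — {duct, fan, pcb, retainer, standoff}
6. module@(3, -1) [-y clear] — {duct, fan, module, pcb, retainer, standoff}
7. backplane@(1, 0) [+y clear] — {backplane, duct, fan, module, pcb, retainer, standoff}
8. heatsink@(0, 0) [+y clear] — {backplane, duct, fan, heatsink, module, pcb, retainer, standoff}
9. shield@(0, -1) — -y all obstructed ⇒ blocked

Invalid at step 9 (blocked)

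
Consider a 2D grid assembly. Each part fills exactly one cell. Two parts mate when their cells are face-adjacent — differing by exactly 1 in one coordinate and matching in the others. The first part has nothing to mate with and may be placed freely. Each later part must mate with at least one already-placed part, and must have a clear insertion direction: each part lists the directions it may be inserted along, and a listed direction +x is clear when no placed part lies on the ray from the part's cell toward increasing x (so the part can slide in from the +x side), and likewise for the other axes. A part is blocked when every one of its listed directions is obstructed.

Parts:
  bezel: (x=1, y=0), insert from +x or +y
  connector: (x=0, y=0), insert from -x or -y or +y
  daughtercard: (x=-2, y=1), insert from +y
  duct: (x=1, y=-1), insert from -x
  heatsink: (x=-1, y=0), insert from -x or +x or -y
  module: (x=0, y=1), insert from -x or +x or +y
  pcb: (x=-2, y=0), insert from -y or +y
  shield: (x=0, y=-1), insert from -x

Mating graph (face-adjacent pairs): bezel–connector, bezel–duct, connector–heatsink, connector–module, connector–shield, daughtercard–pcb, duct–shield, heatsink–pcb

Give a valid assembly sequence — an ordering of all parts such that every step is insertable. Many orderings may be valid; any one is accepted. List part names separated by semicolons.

daughtercard; pcb; heatsink; connector; module; bezel; duct; shield

1. daughtercard@(-2, 1) [+y clear] — {daughtercard}
2. pcb@(-2, 0) [-y clear] — {daughtercard, pcb}
3. heatsink@(-1, 0) [+x clear] — {daughtercard, heatsink, pcb}
4. connector@(0, 0) [-y clear] — {connector, daughtercard, heatsink, pcb}
5. module@(0, 1) [+x clear] — {connector, daughtercard, heatsink, module, pcb}
6. bezel@(1, 0) [+x clear] — {bezel, connector, daughtercard, heatsink, module, pcb}
7. duct@(1, -1) [-x clear] — {bezel, connector, daughtercard, duct, heatsink, module, pcb}
8. shield@(0, -1) [-x clear] — {bezel, connector, daughtercard, duct, heatsink, module, pcb, shield}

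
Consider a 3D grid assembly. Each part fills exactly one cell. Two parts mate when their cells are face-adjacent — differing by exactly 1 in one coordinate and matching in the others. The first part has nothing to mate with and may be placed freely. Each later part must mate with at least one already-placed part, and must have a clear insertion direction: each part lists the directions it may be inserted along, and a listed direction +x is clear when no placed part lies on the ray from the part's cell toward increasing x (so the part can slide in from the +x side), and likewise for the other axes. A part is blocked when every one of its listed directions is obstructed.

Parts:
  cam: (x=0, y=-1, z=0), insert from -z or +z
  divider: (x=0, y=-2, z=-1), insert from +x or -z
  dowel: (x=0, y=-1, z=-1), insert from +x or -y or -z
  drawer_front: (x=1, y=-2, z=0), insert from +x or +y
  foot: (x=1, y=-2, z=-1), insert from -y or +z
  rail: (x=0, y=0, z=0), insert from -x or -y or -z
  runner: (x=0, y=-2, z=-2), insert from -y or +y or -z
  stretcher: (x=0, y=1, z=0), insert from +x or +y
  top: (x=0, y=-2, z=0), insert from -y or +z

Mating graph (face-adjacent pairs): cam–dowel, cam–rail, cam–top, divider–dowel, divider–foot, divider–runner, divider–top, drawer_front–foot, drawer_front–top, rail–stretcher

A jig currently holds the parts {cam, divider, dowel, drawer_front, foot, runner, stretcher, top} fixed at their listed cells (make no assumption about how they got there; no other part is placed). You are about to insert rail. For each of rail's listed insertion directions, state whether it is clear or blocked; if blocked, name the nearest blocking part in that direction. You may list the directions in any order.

-x: clear; -y: blocked by cam; -z: clear

-x: ray from rail(0, 0, 0) has no placed part ⇒ clear
-y: nearest on ray is cam@(0, -1, 0) ⇒ blocked
-z: ray from rail(0, 0, 0) has no placed part ⇒ clear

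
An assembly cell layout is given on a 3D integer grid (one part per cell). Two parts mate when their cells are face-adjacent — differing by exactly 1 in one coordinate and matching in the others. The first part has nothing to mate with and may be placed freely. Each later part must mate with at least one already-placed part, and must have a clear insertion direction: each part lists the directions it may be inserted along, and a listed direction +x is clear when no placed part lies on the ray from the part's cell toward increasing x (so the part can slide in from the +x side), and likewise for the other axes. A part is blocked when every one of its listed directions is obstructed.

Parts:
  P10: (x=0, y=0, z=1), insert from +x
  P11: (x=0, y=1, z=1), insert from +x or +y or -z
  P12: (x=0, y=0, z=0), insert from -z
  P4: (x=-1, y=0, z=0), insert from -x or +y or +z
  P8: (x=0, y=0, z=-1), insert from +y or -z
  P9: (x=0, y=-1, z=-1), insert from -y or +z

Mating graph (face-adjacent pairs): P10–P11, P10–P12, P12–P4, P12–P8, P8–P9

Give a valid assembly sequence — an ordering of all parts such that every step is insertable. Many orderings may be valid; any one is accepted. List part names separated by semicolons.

P4; P12; P10; P11; P8; P9

1. P4@(-1, 0, 0) [-x clear] — {P4}
2. P12@(0, 0, 0) [-z clear] — {P12, P4}
3. P10@(0, 0, 1) [+x clear] — {P10, P12, P4}
4. P11@(0, 1, 1) [+x clear] — {P10, P11, P12, P4}
5. P8@(0, 0, -1) [+y clear] — {P10, P11, P12, P4, P8}
6. P9@(0, -1, -1) [-y clear] — {P10, P11, P12, P4, P8, P9}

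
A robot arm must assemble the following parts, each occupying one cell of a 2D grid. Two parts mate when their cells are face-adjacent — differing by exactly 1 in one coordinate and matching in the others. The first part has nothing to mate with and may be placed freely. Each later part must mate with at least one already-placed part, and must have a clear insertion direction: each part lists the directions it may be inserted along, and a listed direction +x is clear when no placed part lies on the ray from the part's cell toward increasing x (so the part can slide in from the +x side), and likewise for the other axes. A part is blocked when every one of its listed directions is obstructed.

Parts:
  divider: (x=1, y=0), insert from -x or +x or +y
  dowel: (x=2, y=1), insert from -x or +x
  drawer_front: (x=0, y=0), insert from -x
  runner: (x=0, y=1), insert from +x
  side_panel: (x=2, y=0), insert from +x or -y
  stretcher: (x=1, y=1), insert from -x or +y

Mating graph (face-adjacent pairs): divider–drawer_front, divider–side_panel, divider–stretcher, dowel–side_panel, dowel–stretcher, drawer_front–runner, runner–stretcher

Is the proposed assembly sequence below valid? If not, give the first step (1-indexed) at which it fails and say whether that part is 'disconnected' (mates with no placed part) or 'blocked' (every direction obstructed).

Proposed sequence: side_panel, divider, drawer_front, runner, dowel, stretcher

Valid

1. side_panel@(2, 0) [+x clear] — {side_panel}
2. divider@(1, 0) [-x clear] — {divider, side_panel}
3. drawer_front@(0, 0) [-x clear] — {divider, drawer_front, side_panel}
4. runner@(0, 1) [+x clear] — {divider, drawer_front, runner, side_panel}
5. dowel@(2, 1) [+x clear] — {divider, dowel, drawer_front, runner, side_panel}
6. stretcher@(1, 1) [+y clear] — {divider, dowel, drawer_front, runner, side_panel, stretcher}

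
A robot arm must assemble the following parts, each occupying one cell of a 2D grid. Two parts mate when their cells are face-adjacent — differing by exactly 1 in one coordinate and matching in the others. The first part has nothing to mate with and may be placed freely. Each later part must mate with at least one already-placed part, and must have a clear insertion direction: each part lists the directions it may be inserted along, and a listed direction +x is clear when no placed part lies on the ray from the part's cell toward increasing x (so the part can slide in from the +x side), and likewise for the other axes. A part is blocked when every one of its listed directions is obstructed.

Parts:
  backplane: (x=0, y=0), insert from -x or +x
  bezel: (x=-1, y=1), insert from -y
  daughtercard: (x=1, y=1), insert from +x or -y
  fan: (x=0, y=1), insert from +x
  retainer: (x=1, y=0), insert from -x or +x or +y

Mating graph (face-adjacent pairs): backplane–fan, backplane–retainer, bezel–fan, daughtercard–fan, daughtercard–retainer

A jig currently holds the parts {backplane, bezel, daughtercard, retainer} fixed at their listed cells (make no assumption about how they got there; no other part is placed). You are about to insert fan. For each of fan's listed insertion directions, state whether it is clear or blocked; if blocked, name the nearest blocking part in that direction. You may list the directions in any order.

+x: blocked by daughtercard

+x: nearest on ray is daughtercard@(1, 1) ⇒ blocked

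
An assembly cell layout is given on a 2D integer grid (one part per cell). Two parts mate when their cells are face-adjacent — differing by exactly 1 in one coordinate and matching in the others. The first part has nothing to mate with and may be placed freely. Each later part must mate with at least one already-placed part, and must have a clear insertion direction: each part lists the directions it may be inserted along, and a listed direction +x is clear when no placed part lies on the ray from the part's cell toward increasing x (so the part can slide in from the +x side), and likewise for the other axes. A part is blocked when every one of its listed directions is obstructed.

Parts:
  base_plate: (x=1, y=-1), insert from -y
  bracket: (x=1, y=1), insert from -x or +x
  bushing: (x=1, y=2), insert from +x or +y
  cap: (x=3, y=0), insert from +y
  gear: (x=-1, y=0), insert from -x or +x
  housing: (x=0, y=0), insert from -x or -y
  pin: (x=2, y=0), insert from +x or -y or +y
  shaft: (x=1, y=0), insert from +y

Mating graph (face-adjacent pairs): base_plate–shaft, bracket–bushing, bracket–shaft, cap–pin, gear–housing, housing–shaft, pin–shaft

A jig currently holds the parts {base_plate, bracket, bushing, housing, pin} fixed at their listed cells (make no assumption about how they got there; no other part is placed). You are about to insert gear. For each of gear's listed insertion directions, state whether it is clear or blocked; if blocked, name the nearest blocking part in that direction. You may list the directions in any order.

-x: ray from gear(-1, 0) has no placed part ⇒ clear
+x: nearest on ray is housing@(0, 0) ⇒ blocked

+x: blocked by housing; -x: clear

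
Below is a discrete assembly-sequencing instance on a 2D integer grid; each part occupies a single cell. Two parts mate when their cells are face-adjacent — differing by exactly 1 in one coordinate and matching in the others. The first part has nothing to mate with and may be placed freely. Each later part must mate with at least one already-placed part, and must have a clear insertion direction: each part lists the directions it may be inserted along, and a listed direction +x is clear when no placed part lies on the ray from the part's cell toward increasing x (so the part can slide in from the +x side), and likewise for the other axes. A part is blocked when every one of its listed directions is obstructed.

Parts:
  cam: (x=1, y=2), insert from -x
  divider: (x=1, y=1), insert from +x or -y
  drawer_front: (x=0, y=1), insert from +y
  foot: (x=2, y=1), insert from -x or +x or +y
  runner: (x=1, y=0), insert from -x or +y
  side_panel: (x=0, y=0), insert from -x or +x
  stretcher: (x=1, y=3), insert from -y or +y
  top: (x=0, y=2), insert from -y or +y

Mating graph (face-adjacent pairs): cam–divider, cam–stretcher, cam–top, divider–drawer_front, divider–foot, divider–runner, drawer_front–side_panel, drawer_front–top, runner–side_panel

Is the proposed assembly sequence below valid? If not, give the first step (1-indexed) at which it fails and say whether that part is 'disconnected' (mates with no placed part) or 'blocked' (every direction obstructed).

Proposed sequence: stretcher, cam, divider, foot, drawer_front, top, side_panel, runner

Invalid at step 8 (blocked)

1. stretcher@(1, 3) [-y clear] — {stretcher}
2. cam@(1, 2) [-x clear] — {cam, stretcher}
3. divider@(1, 1) [+x clear] — {cam, divider, stretcher}
4. foot@(2, 1) [+x clear] — {cam, divider, foot, stretcher}
5. drawer_front@(0, 1) [+y clear] — {cam, divider, drawer_front, foot, stretcher}
6. top@(0, 2) [+y clear] — {cam, divider, drawer_front, foot, stretcher, top}
7. side_panel@(0, 0) [-x clear] — {cam, divider, drawer_front, foot, side_panel, stretcher, top}
8. runner@(1, 0) — -x/+y all obstructed ⇒ blocked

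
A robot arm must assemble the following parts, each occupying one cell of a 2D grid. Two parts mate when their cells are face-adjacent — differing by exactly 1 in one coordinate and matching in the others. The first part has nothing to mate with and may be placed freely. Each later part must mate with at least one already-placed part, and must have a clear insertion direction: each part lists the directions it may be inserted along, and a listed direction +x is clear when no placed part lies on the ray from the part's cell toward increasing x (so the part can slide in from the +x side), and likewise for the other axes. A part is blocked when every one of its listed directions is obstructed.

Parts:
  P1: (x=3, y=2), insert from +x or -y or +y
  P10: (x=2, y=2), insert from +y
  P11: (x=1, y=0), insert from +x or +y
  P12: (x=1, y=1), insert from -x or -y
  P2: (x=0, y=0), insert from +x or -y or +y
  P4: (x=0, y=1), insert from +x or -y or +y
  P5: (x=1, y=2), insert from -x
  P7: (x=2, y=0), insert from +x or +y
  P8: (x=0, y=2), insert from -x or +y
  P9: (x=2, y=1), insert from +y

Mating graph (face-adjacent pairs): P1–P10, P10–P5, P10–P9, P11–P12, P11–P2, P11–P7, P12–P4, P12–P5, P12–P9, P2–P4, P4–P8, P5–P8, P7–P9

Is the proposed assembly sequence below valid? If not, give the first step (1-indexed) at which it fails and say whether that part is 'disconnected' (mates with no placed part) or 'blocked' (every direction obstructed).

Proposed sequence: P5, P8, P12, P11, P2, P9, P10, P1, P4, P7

1. P5@(1, 2) [-x clear] — {P5}
2. P8@(0, 2) [-x clear] — {P5, P8}
3. P12@(1, 1) [-x clear] — {P12, P5, P8}
4. P11@(1, 0) [+x clear] — {P11, P12, P5, P8}
5. P2@(0, 0) [-y clear] — {P11, P12, P2, P5, P8}
6. P9@(2, 1) [+y clear] — {P11, P12, P2, P5, P8, P9}
7. P10@(2, 2) [+y clear] — {P10, P11, P12, P2, P5, P8, P9}
8. P1@(3, 2) [+x clear] — {P1, P10, P11, P12, P2, P5, P8, P9}
9. P4@(0, 1) — +x/-y/+y all obstructed ⇒ blocked

Invalid at step 9 (blocked)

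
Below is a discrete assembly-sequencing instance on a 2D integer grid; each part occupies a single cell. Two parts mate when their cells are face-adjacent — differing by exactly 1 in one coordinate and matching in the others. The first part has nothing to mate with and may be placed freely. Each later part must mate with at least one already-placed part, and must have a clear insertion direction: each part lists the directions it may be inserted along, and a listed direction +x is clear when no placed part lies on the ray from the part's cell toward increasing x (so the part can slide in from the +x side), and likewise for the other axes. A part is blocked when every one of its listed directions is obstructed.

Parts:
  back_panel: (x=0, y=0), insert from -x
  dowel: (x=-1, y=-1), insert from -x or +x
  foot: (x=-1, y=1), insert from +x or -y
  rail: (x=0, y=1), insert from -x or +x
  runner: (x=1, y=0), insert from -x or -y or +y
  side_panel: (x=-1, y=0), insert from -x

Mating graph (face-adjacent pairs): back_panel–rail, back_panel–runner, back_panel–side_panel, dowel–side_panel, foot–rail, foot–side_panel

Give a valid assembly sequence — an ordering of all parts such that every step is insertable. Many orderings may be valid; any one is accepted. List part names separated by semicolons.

foot; rail; back_panel; runner; side_panel; dowel

1. foot@(-1, 1) [+x clear] — {foot}
2. rail@(0, 1) [+x clear] — {foot, rail}
3. back_panel@(0, 0) [-x clear] — {back_panel, foot, rail}
4. runner@(1, 0) [-y clear] — {back_panel, foot, rail, runner}
5. side_panel@(-1, 0) [-x clear] — {back_panel, foot, rail, runner, side_panel}
6. dowel@(-1, -1) [-x clear] — {back_panel, dowel, foot, rail, runner, side_panel}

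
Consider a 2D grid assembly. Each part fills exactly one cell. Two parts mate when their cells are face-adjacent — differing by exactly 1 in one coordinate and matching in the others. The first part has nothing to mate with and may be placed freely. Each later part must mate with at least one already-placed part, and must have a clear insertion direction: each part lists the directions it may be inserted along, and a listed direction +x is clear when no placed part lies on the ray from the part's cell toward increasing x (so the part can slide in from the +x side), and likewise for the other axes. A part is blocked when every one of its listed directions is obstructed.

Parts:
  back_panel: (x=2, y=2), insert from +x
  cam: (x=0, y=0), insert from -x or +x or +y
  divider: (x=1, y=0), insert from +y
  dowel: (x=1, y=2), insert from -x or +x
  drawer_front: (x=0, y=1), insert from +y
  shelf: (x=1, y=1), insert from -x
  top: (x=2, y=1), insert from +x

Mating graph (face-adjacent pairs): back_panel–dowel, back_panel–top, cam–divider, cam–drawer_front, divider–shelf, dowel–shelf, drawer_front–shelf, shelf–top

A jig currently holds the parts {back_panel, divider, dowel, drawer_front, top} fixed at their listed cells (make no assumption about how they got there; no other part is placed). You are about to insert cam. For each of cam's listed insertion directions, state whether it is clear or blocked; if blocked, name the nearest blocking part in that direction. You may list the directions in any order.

-x: ray from cam(0, 0) has no placed part ⇒ clear
+x: nearest on ray is divider@(1, 0) ⇒ blocked
+y: nearest on ray is drawer_front@(0, 1) ⇒ blocked

+x: blocked by divider; +y: blocked by drawer_front; -x: clear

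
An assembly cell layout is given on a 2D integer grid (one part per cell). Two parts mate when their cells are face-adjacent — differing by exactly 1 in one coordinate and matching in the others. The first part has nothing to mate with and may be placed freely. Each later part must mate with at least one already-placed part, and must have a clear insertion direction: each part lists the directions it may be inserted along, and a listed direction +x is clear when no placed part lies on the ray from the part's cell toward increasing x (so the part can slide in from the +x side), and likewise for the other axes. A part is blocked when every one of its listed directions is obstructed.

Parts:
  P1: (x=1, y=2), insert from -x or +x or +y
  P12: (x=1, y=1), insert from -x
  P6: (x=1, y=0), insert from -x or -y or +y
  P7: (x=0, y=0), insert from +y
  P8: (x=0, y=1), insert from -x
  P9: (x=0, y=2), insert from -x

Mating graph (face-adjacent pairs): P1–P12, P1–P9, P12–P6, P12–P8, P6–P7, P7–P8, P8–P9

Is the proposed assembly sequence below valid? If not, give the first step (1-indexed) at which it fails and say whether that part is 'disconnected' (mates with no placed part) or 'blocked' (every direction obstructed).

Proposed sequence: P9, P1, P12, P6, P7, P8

Invalid at step 5 (blocked)

1. P9@(0, 2) [-x clear] — {P9}
2. P1@(1, 2) [+x clear] — {P1, P9}
3. P12@(1, 1) [-x clear] — {P1, P12, P9}
4. P6@(1, 0) [-x clear] — {P1, P12, P6, P9}
5. P7@(0, 0) — +y all obstructed ⇒ blocked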